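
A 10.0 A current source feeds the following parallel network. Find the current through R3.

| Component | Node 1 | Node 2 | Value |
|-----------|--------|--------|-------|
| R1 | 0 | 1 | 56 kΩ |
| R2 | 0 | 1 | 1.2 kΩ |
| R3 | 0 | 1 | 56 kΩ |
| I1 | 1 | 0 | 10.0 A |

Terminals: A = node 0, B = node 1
All resistors sit directly between nodes 0 and 1, so they are in parallel and share one voltage V; the full source current 10 A splits among them.
1/R_par = 1/56000 + 1/1200 + 1/56000 = 0.000869 S  =>  R_par = 1151 Ω
V = I × R_par = 10 × 1151 = 11510 V
I_R3 = V/R3 = 11510/56000 = 0.2055 A

Final answer: 0.2055 A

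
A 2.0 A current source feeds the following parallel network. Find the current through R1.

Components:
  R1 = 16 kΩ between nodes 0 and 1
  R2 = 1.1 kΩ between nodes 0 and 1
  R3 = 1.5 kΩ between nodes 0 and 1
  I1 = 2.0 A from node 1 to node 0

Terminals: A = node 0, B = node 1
All resistors sit directly between nodes 0 and 1, so they are in parallel and share one voltage V; the full source current 2 A splits among them.
1/R_par = 1/16000 + 1/1100 + 1/1500 = 0.001638 S  =>  R_par = 610.4 Ω
V = I × R_par = 2 × 610.4 = 1221 V
I_R1 = V/R1 = 1221/16000 = 0.0763 A

Final answer: 0.0763 A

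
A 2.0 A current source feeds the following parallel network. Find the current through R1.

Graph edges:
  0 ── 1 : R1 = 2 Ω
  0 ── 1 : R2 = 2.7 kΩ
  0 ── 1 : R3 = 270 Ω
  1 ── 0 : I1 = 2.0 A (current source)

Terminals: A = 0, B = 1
All resistors sit directly between nodes 0 and 1, so they are in parallel and share one voltage V; the full source current 2 A splits among them.
1/R_par = 1/2 + 1/2700 + 1/270 = 0.5041 S  =>  R_par = 1.984 Ω
V = I × R_par = 2 × 1.984 = 3.968 V
I_R1 = V/R1 = 3.968/2 = 1.984 A

Final answer: 1.984 A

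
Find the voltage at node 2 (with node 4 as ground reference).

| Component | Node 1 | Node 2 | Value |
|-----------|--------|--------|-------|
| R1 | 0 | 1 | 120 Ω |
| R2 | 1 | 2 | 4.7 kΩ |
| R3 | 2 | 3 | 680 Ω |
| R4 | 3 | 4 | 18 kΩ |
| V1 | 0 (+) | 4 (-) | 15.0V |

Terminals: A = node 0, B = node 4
Nodal analysis, taking node 4 as the 0 V reference.
Source V1 fixes V_0 = 15 V.
KCL at each unknown node (sum of currents leaving = 0; resistances in Ω):
  Node 1: (V_1 - 15)/120 + (V_1 - V_2)/4700 = 0
  Node 2: (V_2 - V_1)/4700 + (V_2 - V_3)/680 = 0
  Node 3: (V_3 - V_2)/680 + (V_3 - 0)/18000 = 0
Collecting terms (coefficients in siemens):
  0.008546·V_1 - 0.0002128·V_2 = 0.125
  0.001683·V_2 - 0.0002128·V_1 - 0.001471·V_3 = 0
  0.001526·V_3 - 0.001471·V_2 = 0
Solving these 3 simultaneous equations (Gaussian elimination) gives:
  V_1 = 14.92 V, V_2 = 11.92 V, V_3 = 11.49 V
The requested potential is V_2 = 11.92 V.

Final answer: V_2 = 11.92 V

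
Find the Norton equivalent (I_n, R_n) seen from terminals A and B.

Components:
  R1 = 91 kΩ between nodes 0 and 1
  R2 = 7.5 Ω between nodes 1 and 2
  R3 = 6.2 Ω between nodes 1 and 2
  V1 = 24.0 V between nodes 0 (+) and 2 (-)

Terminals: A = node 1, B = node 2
Find the Thévenin equivalent first; then I_n = V_th/R_th and R_n = R_th.
Step 1 — V_th is the open-circuit voltage V_A - V_B (nothing connected across the terminals).
Nodal analysis, taking node 2 as the 0 V reference.
Source V1 fixes V_0 = 24 V.
KCL at each unknown node (sum of currents leaving = 0; resistances in Ω):
  Node 1: (V_1 - 24)/91000 + (V_1 - 0)/7.5 + (V_1 - 0)/6.2 = 0
Collecting terms: 0.2946 × V_1 = 0.0002637  =>  V_1 = 0.0008951 V
V_th = V_1 - V_2 = 0.0008951 - 0 = 0.0008951 V
Step 2 — R_th: zero the source — replace V1 by a short circuit (node 2 merges into node 0) — and find the resistance seen between A (node 1) and B (node 0).
Reduce the network between node 1 (A) and node 0 (B) by series/parallel combination:
  Rp1 = R1 ‖ R2 ‖ R3 (parallel, all between nodes 0 and 1) = 1/(1/91000 + 1/7.5 + 1/6.2) = 3.394 Ω
R_th = 3.394 Ω
I_n = V_th/R_th = 0.0008951/3.394 = 0.0002637 A, and R_n = R_th = 3.394 Ω

Final answer: I_n = 0.0002637 A, R_n = 3.394 Ω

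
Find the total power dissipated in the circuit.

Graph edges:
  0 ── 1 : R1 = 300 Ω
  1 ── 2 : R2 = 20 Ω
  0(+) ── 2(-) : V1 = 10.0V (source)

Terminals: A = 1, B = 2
Nodal analysis, taking node 2 as the 0 V reference.
Source V1 fixes V_0 = 10 V.
KCL at each unknown node (sum of currents leaving = 0; resistances in Ω):
  Node 1: (V_1 - 10)/300 + (V_1 - 0)/20 = 0
Collecting terms: 0.05333 × V_1 = 0.03333  =>  V_1 = 0.625 V
Power in each resistor, P = (ΔV)²/R:
  P_R1 = (10 - 0.625)²/300 = 0.293 W
  P_R2 = (0.625 - 0)²/20 = 0.01953 W
P_total = P_R1 + P_R2 = 0.3125 W

Final answer: 0.3125 W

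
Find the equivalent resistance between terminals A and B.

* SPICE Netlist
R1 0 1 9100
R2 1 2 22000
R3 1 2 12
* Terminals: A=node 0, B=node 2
Reduce the network between node 0 (A) and node 2 (B) by series/parallel combination:
  Rp1 = R2 ‖ R3 (parallel, both between nodes 1 and 2) = 1/(1/22000 + 1/12) = 11.99 Ω
  Rs1 = R1 + Rp1 (series, joined only at node 1) = 9100 + 11.99 = 9112 Ω
R_eq = 9.112 kΩ

Final answer: 9.112 kΩ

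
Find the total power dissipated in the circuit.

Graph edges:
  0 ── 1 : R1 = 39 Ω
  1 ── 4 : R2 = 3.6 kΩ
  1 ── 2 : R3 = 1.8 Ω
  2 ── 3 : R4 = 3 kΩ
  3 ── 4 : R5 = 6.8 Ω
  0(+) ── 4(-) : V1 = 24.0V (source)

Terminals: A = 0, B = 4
Nodal analysis, taking node 4 as the 0 V reference.
Source V1 fixes V_0 = 24 V.
KCL at each unknown node (sum of currents leaving = 0; resistances in Ω):
  Node 1: (V_1 - 24)/39 + (V_1 - 0)/3600 + (V_1 - V_2)/1.8 = 0
  Node 2: (V_2 - V_1)/1.8 + (V_2 - V_3)/3000 = 0
  Node 3: (V_3 - V_2)/3000 + (V_3 - 0)/6.8 = 0
Collecting terms (coefficients in siemens):
  0.5815·V_1 - 0.5556·V_2 = 0.6154
  0.5559·V_2 - 0.5556·V_1 - 0.0003333·V_3 = 0
  0.1474·V_3 - 0.0003333·V_2 = 0
Solving these 3 simultaneous equations (Gaussian elimination) gives:
  V_1 = 23.44 V, V_2 = 23.43 V, V_3 = 0.05298 V
Power in each resistor, P = (ΔV)²/R:
  P_R1 = (24 - 23.44)²/39 = 0.007979 W
  P_R2 = (23.44 - 0)²/3600 = 0.1526 W
  P_R3 = (23.44 - 23.43)²/1.8 = 0.0001093 W
  P_R4 = (23.43 - 0.05298)²/3000 = 0.1821 W
  P_R5 = (0.05298 - 0)²/6.8 = 0.0004128 W
P_total = P_R1 + P_R2 + P_R3 + P_R4 + P_R5 = 0.3433 W

Final answer: 0.3433 W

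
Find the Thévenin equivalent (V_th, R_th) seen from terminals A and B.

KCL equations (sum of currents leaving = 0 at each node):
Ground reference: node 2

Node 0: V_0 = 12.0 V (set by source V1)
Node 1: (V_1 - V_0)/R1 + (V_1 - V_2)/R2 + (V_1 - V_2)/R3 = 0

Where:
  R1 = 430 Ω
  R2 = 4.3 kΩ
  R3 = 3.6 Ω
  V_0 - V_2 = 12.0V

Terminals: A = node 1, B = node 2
Step 1 — V_th is the open-circuit voltage V_A - V_B (nothing connected across the terminals).
Nodal analysis, taking node 2 as the 0 V reference.
Source V1 fixes V_0 = 12 V.
KCL at each unknown node (sum of currents leaving = 0; resistances in Ω):
  Node 1: (V_1 - 12)/430 + (V_1 - 0)/4300 + (V_1 - 0)/3.6 = 0
Collecting terms: 0.2803 × V_1 = 0.02791  =>  V_1 = 0.09955 V
V_th = V_1 - V_2 = 0.09955 - 0 = 0.09955 V
Step 2 — R_th: zero the source — replace V1 by a short circuit (node 2 merges into node 0) — and find the resistance seen between A (node 1) and B (node 0).
Reduce the network between node 1 (A) and node 0 (B) by series/parallel combination:
  Rp1 = R1 ‖ R2 ‖ R3 (parallel, all between nodes 0 and 1) = 1/(1/430 + 1/4300 + 1/3.6) = 3.567 Ω
R_th = 3.567 Ω

Final answer: V_th = 0.09955 V, R_th = 3.567 Ω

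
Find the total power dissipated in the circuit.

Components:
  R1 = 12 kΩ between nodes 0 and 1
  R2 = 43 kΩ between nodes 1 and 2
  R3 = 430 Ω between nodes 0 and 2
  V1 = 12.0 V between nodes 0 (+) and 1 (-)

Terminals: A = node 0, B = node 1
Nodal analysis, taking node 1 as the 0 V reference.
Source V1 fixes V_0 = 12 V.
KCL at each unknown node (sum of currents leaving = 0; resistances in Ω):
  Node 2: (V_2 - 0)/43000 + (V_2 - 12)/430 = 0
Collecting terms: 0.002349 × V_2 = 0.02791  =>  V_2 = 11.88 V
Power in each resistor, P = (ΔV)²/R:
  P_R1 = (12 - 0)²/12000 = 0.012 W
  P_R2 = (0 - 11.88)²/43000 = 0.003283 W
  P_R3 = (12 - 11.88)²/430 = 0.00003283 W
P_total = P_R1 + P_R2 + P_R3 = 0.01532 W

Final answer: 0.01532 W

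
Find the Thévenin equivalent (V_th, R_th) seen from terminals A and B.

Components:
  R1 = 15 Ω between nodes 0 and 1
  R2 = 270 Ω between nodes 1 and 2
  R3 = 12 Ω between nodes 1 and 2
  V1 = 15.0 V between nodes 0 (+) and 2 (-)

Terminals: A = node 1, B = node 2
Step 1 — V_th is the open-circuit voltage V_A - V_B (nothing connected across the terminals).
Nodal analysis, taking node 2 as the 0 V reference.
Source V1 fixes V_0 = 15 V.
KCL at each unknown node (sum of currents leaving = 0; resistances in Ω):
  Node 1: (V_1 - 15)/15 + (V_1 - 0)/270 + (V_1 - 0)/12 = 0
Collecting terms: 0.1537 × V_1 = 1  =>  V_1 = 6.506 V
V_th = V_1 - V_2 = 6.506 - 0 = 6.506 V
Step 2 — R_th: zero the source — replace V1 by a short circuit (node 2 merges into node 0) — and find the resistance seen between A (node 1) and B (node 0).
Reduce the network between node 1 (A) and node 0 (B) by series/parallel combination:
  Rp1 = R1 ‖ R2 ‖ R3 (parallel, all between nodes 0 and 1) = 1/(1/15 + 1/270 + 1/12) = 6.506 Ω
R_th = 6.506 Ω

Final answer: V_th = 6.506 V, R_th = 6.506 Ω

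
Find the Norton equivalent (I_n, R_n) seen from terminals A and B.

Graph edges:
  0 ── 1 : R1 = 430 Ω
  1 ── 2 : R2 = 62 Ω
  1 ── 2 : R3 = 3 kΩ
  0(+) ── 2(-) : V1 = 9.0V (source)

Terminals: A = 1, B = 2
Find the Thévenin equivalent first; then I_n = V_th/R_th and R_n = R_th.
Step 1 — V_th is the open-circuit voltage V_A - V_B (nothing connected across the terminals).
Nodal analysis, taking node 2 as the 0 V reference.
Source V1 fixes V_0 = 9 V.
KCL at each unknown node (sum of currents leaving = 0; resistances in Ω):
  Node 1: (V_1 - 9)/430 + (V_1 - 0)/62 + (V_1 - 0)/3000 = 0
Collecting terms: 0.01879 × V_1 = 0.02093  =>  V_1 = 1.114 V
V_th = V_1 - V_2 = 1.114 - 0 = 1.114 V
Step 2 — R_th: zero the source — replace V1 by a short circuit (node 2 merges into node 0) — and find the resistance seen between A (node 1) and B (node 0).
Reduce the network between node 1 (A) and node 0 (B) by series/parallel combination:
  Rp1 = R1 ‖ R2 ‖ R3 (parallel, all between nodes 0 and 1) = 1/(1/430 + 1/62 + 1/3000) = 53.23 Ω
R_th = 53.23 Ω
I_n = V_th/R_th = 1.114/53.23 = 0.02093 A, and R_n = R_th = 53.23 Ω

Final answer: I_n = 0.02093 A, R_n = 53.23 Ω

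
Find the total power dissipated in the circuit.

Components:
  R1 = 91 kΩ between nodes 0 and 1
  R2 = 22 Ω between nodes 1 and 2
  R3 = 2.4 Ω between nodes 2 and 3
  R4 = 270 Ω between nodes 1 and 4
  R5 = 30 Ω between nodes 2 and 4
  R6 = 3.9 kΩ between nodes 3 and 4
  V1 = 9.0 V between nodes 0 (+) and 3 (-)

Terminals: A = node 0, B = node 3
Nodal analysis, taking node 3 as the 0 V reference.
Source V1 fixes V_0 = 9 V.
KCL at each unknown node (sum of currents leaving = 0; resistances in Ω):
  Node 1: (V_1 - 9)/91000 + (V_1 - V_2)/22 + (V_1 - V_4)/270 = 0
  Node 2: (V_2 - V_1)/22 + (V_2 - 0)/2.4 + (V_2 - V_4)/30 = 0
  Node 4: (V_4 - V_1)/270 + (V_4 - V_2)/30 + (V_4 - 0)/3900 = 0
Collecting terms (coefficients in siemens):
  0.04917·V_1 - 0.04545·V_2 - 0.003704·V_4 = 0.0000989
  0.4955·V_2 - 0.04545·V_1 - 0.03333·V_4 = 0
  0.03729·V_4 - 0.003704·V_1 - 0.03333·V_2 = 0
Solving these 3 simultaneous equations (Gaussian elimination) gives:
  V_1 = 0.002263 V, V_2 = 0.000237 V, V_4 = 0.0004367 V
Power in each resistor, P = (ΔV)²/R:
  P_R1 = (9 - 0.002263)²/91000 = 0.0008897 W
  P_R2 = (0.002263 - 0.000237)²/22 = 0.0000001867 W
  P_R3 = (0.000237 - 0)²/2.4 = 0.00000002341 W
  P_R4 = (0.002263 - 0.0004367)²/270 = 0.00000001236 W
  P_R5 = (0.000237 - 0.0004367)²/30 = 0.000000001328 W
  P_R6 = (0 - 0.0004367)²/3900 = 0.00000000004889 W
P_total = P_R1 + P_R2 + P_R3 + P_R4 + P_R5 + P_R6 = 0.0008899 W

Final answer: 0.0008899 W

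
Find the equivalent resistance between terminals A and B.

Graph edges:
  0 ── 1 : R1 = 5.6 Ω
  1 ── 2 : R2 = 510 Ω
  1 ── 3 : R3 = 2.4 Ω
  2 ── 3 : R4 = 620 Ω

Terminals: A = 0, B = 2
Reduce the network between node 0 (A) and node 2 (B) by series/parallel combination:
  Rs1 = R3 + R4 (series, joined only at node 3) = 2.4 + 620 = 622.4 Ω
  Rp1 = R2 ‖ Rs1 (parallel, both between nodes 1 and 2) = 1/(1/510 + 1/622.4) = 280.3 Ω
  Rs2 = R1 + Rp1 (series, joined only at node 1) = 5.6 + 280.3 = 285.9 Ω
R_eq = 285.9 Ω

Final answer: 285.9 Ω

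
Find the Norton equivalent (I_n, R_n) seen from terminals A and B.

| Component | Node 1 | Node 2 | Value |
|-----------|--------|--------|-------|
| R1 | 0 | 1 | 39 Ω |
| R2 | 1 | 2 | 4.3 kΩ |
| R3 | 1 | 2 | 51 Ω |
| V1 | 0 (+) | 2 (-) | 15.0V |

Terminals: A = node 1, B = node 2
Find the Thévenin equivalent first; then I_n = V_th/R_th and R_n = R_th.
Step 1 — V_th is the open-circuit voltage V_A - V_B (nothing connected across the terminals).
Nodal analysis, taking node 2 as the 0 V reference.
Source V1 fixes V_0 = 15 V.
KCL at each unknown node (sum of currents leaving = 0; resistances in Ω):
  Node 1: (V_1 - 15)/39 + (V_1 - 0)/4300 + (V_1 - 0)/51 = 0
Collecting terms: 0.04548 × V_1 = 0.3846  =>  V_1 = 8.457 V
V_th = V_1 - V_2 = 8.457 - 0 = 8.457 V
Step 2 — R_th: zero the source — replace V1 by a short circuit (node 2 merges into node 0) — and find the resistance seen between A (node 1) and B (node 0).
Reduce the network between node 1 (A) and node 0 (B) by series/parallel combination:
  Rp1 = R1 ‖ R2 ‖ R3 (parallel, all between nodes 0 and 1) = 1/(1/39 + 1/4300 + 1/51) = 21.99 Ω
R_th = 21.99 Ω
I_n = V_th/R_th = 8.457/21.99 = 0.3846 A, and R_n = R_th = 21.99 Ω

Final answer: I_n = 0.3846 A, R_n = 21.99 Ω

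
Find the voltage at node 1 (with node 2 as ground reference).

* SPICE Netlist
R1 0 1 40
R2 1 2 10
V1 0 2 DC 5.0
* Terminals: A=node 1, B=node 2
Nodal analysis, taking node 2 as the 0 V reference.
Source V1 fixes V_0 = 5 V.
KCL at each unknown node (sum of currents leaving = 0; resistances in Ω):
  Node 1: (V_1 - 5)/40 + (V_1 - 0)/10 = 0
Collecting terms: 0.125 × V_1 = 0.125  =>  V_1 = 1 V
The requested potential is V_1 = 1 V.

Final answer: V_1 = 1 V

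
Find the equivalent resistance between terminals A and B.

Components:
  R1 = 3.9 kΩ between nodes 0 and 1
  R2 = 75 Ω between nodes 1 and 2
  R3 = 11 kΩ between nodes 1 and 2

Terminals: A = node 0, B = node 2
Reduce the network between node 0 (A) and node 2 (B) by series/parallel combination:
  Rp1 = R2 ‖ R3 (parallel, both between nodes 1 and 2) = 1/(1/75 + 1/11000) = 74.49 Ω
  Rs1 = R1 + Rp1 (series, joined only at node 1) = 3900 + 74.49 = 3974 Ω
R_eq = 3.974 kΩ

Final answer: 3.974 kΩ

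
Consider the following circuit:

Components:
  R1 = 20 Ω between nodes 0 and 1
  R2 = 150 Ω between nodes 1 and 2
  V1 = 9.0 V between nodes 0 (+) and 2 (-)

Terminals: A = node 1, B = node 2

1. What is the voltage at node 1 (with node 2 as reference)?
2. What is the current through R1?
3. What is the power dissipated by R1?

Nodal analysis, taking node 2 as the 0 V reference.
Source V1 fixes V_0 = 9 V.
KCL at each unknown node (sum of currents leaving = 0; resistances in Ω):
  Node 1: (V_1 - 9)/20 + (V_1 - 0)/150 = 0
Collecting terms: 0.05667 × V_1 = 0.45  =>  V_1 = 7.941 V
Part 1:
  Read off the nodal solution: V_1 = 7.941 V
Part 2:
  I_R1 = (V_0 - V_1)/R1 = (9 - 7.941)/20 = 0.05294 A
  Magnitude: I_R1 = 0.05294 A
Part 3:
  I_R1 = (V_0 - V_1)/R1 = (9 - 7.941)/20 = 0.05294 A
  P_R1 = I_R1² × R1 = (0.05294)² × 20 = 0.05606 W

Final answers:
1. V_1 = 7.941 V
2. I_R1 = 0.05294 A
3. P_R1 = 0.05606 W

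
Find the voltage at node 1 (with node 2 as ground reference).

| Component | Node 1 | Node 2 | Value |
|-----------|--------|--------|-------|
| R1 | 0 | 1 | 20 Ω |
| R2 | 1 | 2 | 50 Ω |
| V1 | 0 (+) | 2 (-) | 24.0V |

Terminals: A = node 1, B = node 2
Nodal analysis, taking node 2 as the 0 V reference.
Source V1 fixes V_0 = 24 V.
KCL at each unknown node (sum of currents leaving = 0; resistances in Ω):
  Node 1: (V_1 - 24)/20 + (V_1 - 0)/50 = 0
Collecting terms: 0.07 × V_1 = 1.2  =>  V_1 = 17.14 V
The requested potential is V_1 = 17.14 V.

Final answer: V_1 = 17.14 V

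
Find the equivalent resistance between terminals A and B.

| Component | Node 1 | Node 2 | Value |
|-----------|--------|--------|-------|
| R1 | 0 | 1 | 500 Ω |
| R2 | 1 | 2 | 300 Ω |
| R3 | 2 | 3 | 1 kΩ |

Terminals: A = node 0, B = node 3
Reduce the network between node 0 (A) and node 3 (B) by series/parallel combination:
  Rs1 = R1 + R2 (series, joined only at node 1) = 500 + 300 = 800 Ω
  Rs2 = R3 + Rs1 (series, joined only at node 2) = 1000 + 800 = 1800 Ω
R_eq = 1.8 kΩ

Final answer: 1.8 kΩ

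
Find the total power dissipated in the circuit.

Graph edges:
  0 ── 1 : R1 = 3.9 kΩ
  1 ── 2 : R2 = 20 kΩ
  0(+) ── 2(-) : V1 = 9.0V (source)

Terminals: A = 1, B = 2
Nodal analysis, taking node 2 as the 0 V reference.
Source V1 fixes V_0 = 9 V.
KCL at each unknown node (sum of currents leaving = 0; resistances in Ω):
  Node 1: (V_1 - 9)/3900 + (V_1 - 0)/20000 = 0
Collecting terms: 0.0003064 × V_1 = 0.002308  =>  V_1 = 7.531 V
Power in each resistor, P = (ΔV)²/R:
  P_R1 = (9 - 7.531)²/3900 = 0.000553 W
  P_R2 = (7.531 - 0)²/20000 = 0.002836 W
P_total = P_R1 + P_R2 = 0.003389 W

Final answer: 0.003389 W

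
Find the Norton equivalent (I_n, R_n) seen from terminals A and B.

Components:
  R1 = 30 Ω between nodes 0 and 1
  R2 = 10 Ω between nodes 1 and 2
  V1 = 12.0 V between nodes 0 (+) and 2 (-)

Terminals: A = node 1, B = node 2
Find the Thévenin equivalent first; then I_n = V_th/R_th and R_n = R_th.
Step 1 — V_th is the open-circuit voltage V_A - V_B (nothing connected across the terminals).
Nodal analysis, taking node 2 as the 0 V reference.
Source V1 fixes V_0 = 12 V.
KCL at each unknown node (sum of currents leaving = 0; resistances in Ω):
  Node 1: (V_1 - 12)/30 + (V_1 - 0)/10 = 0
Collecting terms: 0.1333 × V_1 = 0.4  =>  V_1 = 3 V
V_th = V_1 - V_2 = 3 - 0 = 3 V
Step 2 — R_th: zero the source — replace V1 by a short circuit (node 2 merges into node 0) — and find the resistance seen between A (node 1) and B (node 0).
Reduce the network between node 1 (A) and node 0 (B) by series/parallel combination:
  Rp1 = R1 ‖ R2 (parallel, both between nodes 0 and 1) = 1/(1/30 + 1/10) = 7.5 Ω
R_th = 7.5 Ω
I_n = V_th/R_th = 3/7.5 = 0.4 A, and R_n = R_th = 7.5 Ω

Final answer: I_n = 0.4 A, R_n = 7.5 Ω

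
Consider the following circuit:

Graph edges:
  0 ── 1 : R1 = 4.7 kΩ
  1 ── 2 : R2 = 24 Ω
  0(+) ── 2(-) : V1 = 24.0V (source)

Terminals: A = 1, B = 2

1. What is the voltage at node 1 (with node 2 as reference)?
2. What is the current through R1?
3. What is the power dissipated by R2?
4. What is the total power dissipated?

Nodal analysis, taking node 2 as the 0 V reference.
Source V1 fixes V_0 = 24 V.
KCL at each unknown node (sum of currents leaving = 0; resistances in Ω):
  Node 1: (V_1 - 24)/4700 + (V_1 - 0)/24 = 0
Collecting terms: 0.04188 × V_1 = 0.005106  =>  V_1 = 0.1219 V
Part 1:
  Read off the nodal solution: V_1 = 0.1219 V
Part 2:
  I_R1 = (V_0 - V_1)/R1 = (24 - 0.1219)/4700 = 0.00508 A
  Magnitude: I_R1 = 0.00508 A
Part 3:
  I_R2 = (V_1 - V_2)/R2 = (0.1219 - 0)/24 = 0.00508 A
  P_R2 = I_R2² × R2 = (0.00508)² × 24 = 0.0006195 W
Part 4:
  Power in each resistor, P = (ΔV)²/R:
    P_R1 = (24 - 0.1219)²/4700 = 0.1213 W
    P_R2 = (0.1219 - 0)²/24 = 0.0006195 W
  P_total = P_R1 + P_R2 = 0.1219 W

Final answers:
1. V_1 = 0.1219 V
2. I_R1 = 0.00508 A
3. P_R2 = 0.0006195 W
4. P_total = 0.1219 W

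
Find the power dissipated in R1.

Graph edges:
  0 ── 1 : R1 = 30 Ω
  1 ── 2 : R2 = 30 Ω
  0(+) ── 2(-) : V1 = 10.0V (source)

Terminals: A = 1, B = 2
Nodal analysis, taking node 2 as the 0 V reference.
Source V1 fixes V_0 = 10 V.
KCL at each unknown node (sum of currents leaving = 0; resistances in Ω):
  Node 1: (V_1 - 10)/30 + (V_1 - 0)/30 = 0
Collecting terms: 0.06667 × V_1 = 0.3333  =>  V_1 = 5 V
I_R1 = (V_0 - V_1)/R1 = (10 - 5)/30 = 0.1667 A
P_R1 = I_R1² × R1 = (0.1667)² × 30 = 0.8333 W

Final answer: 0.8333 W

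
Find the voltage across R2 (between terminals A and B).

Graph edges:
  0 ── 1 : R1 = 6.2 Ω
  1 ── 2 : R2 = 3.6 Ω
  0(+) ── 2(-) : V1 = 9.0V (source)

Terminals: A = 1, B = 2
R1 and R2 are in series across V1 (node 0 → node 1 → node 2), and the output A–B is taken across R2, so this is a voltage divider.
Series current: I = V1/(R1 + R2) = 9/(6.2 + 3.6) = 9/9.8 = 0.9184 A
V_R2 = I × R2 = V1 × R2/(R1 + R2) = 9 × 3.6/9.8 = 3.306 V

Final answer: 3.306 V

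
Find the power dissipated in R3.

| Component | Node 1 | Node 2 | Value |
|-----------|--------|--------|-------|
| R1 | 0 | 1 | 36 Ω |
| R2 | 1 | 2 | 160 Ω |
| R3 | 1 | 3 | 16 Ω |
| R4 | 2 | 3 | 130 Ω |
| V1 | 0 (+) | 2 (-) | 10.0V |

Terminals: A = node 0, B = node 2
Nodal analysis, taking node 2 as the 0 V reference.
Source V1 fixes V_0 = 10 V.
KCL at each unknown node (sum of currents leaving = 0; resistances in Ω):
  Node 1: (V_1 - 10)/36 + (V_1 - 0)/160 + (V_1 - V_3)/16 = 0
  Node 3: (V_3 - V_1)/16 + (V_3 - 0)/130 = 0
Collecting terms (coefficients in siemens):
  0.09653·V_1 - 0.0625·V_3 = 0.2778
  0.07019·V_3 - 0.0625·V_1 = 0
Determinant D = (0.09653)(0.07019) - (-0.0625)(-0.0625) = 0.002869
V_1 = [(0.2778)(0.07019) - (-0.0625)(0)]/D = 6.795 V
V_3 = [(0.09653)(0) - (0.2778)(-0.0625)]/D = 6.051 V
I_R3 = (V_1 - V_3)/R3 = (6.795 - 6.051)/16 = 0.04654 A
P_R3 = I_R3² × R3 = (0.04654)² × 16 = 0.03466 W

Final answer: 0.03466 W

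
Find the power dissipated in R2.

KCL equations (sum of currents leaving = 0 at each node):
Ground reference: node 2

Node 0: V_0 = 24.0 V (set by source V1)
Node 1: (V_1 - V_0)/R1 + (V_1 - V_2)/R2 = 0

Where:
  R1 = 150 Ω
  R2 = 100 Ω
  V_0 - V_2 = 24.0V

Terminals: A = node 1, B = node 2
Nodal analysis, taking node 2 as the 0 V reference.
Source V1 fixes V_0 = 24 V.
KCL at each unknown node (sum of currents leaving = 0; resistances in Ω):
  Node 1: (V_1 - 24)/150 + (V_1 - 0)/100 = 0
Collecting terms: 0.01667 × V_1 = 0.16  =>  V_1 = 9.6 V
I_R2 = (V_1 - V_2)/R2 = (9.6 - 0)/100 = 0.096 A
P_R2 = I_R2² × R2 = (0.096)² × 100 = 0.9216 W

Final answer: 0.9216 W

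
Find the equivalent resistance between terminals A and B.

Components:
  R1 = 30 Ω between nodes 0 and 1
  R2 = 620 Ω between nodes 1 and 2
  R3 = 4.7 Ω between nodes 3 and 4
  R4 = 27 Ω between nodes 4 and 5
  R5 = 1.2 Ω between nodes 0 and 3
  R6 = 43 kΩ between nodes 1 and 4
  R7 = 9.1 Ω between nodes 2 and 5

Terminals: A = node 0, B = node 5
The network is not a plain series/parallel combination. Inject a 1 A test current into terminal A (node 0) and return it from terminal B (node 5); then R_eq = V_A / (1 A).
Nodal analysis, taking node 5 as the 0 V reference.
Current source I_test pushes 1 A into node 0 and draws it out of node 5.
KCL at each unknown node (sum of currents leaving = 0; resistances in Ω):
  Node 0: (V_0 - V_1)/30 + (V_0 - V_3)/1.2 - 1 = 0
  Node 1: (V_1 - V_0)/30 + (V_1 - V_2)/620 + (V_1 - V_4)/43000 = 0
  Node 2: (V_2 - V_1)/620 + (V_2 - 0)/9.1 = 0
  Node 3: (V_3 - V_0)/1.2 + (V_3 - V_4)/4.7 = 0
  Node 4: (V_4 - V_1)/43000 + (V_4 - V_3)/4.7 + (V_4 - 0)/27 = 0
Collecting terms (coefficients in siemens):
  0.8667·V_0 - 0.03333·V_1 - 0.8333·V_3 = 1
  0.03497·V_1 - 0.03333·V_0 - 0.001613·V_2 - 0.00002326·V_4 = 0
  0.1115·V_2 - 0.001613·V_1 = 0
  1.046·V_3 - 0.8333·V_0 - 0.2128·V_4 = 0
  0.2498·V_4 - 0.00002326·V_1 - 0.2128·V_3 = 0
Solving these 5 simultaneous equations (Gaussian elimination) gives:
  V_0 = 31.34 V, V_1 = 29.91 V, V_2 = 0.4326 V, V_3 = 30.19 V
  V_4 = 25.72 V
R_eq = V_0 / 1 A = 31.34 Ω

Final answer: 31.34 Ω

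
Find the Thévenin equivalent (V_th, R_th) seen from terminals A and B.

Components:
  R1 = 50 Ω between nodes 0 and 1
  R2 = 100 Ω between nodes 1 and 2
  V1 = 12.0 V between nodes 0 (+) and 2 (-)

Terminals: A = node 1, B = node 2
Step 1 — V_th is the open-circuit voltage V_A - V_B (nothing connected across the terminals).
Nodal analysis, taking node 2 as the 0 V reference.
Source V1 fixes V_0 = 12 V.
KCL at each unknown node (sum of currents leaving = 0; resistances in Ω):
  Node 1: (V_1 - 12)/50 + (V_1 - 0)/100 = 0
Collecting terms: 0.03 × V_1 = 0.24  =>  V_1 = 8 V
V_th = V_1 - V_2 = 8 - 0 = 8 V
Step 2 — R_th: zero the source — replace V1 by a short circuit (node 2 merges into node 0) — and find the resistance seen between A (node 1) and B (node 0).
Reduce the network between node 1 (A) and node 0 (B) by series/parallel combination:
  Rp1 = R1 ‖ R2 (parallel, both between nodes 0 and 1) = 1/(1/50 + 1/100) = 33.33 Ω
R_th = 33.33 Ω

Final answer: V_th = 8 V, R_th = 33.33 Ω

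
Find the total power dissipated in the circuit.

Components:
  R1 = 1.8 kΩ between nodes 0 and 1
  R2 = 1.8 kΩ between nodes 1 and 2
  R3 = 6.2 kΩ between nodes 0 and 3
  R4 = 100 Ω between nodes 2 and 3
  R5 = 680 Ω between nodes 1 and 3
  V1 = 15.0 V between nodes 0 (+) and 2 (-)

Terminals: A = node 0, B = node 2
Nodal analysis, taking node 2 as the 0 V reference.
Source V1 fixes V_0 = 15 V.
KCL at each unknown node (sum of currents leaving = 0; resistances in Ω):
  Node 1: (V_1 - 15)/1800 + (V_1 - 0)/1800 + (V_1 - V_3)/680 = 0
  Node 3: (V_3 - 15)/6200 + (V_3 - 0)/100 + (V_3 - V_1)/680 = 0
Collecting terms (coefficients in siemens):
  0.002582·V_1 - 0.001471·V_3 = 0.008333
  0.01163·V_3 - 0.001471·V_1 = 0.002419
Determinant D = (0.002582)(0.01163) - (-0.001471)(-0.001471) = 0.00002787
V_1 = [(0.008333)(0.01163) - (-0.001471)(0.002419)]/D = 3.606 V
V_3 = [(0.002582)(0.002419) - (0.008333)(-0.001471)]/D = 0.6639 V
Power in each resistor, P = (ΔV)²/R:
  P_R1 = (15 - 3.606)²/1800 = 0.07212 W
  P_R2 = (3.606 - 0)²/1800 = 0.007224 W
  P_R3 = (15 - 0.6639)²/6200 = 0.03315 W
  P_R4 = (0 - 0.6639)²/100 = 0.004408 W
  P_R5 = (3.606 - 0.6639)²/680 = 0.01273 W
P_total = P_R1 + P_R2 + P_R3 + P_R4 + P_R5 = 0.1296 W

Final answer: 0.1296 W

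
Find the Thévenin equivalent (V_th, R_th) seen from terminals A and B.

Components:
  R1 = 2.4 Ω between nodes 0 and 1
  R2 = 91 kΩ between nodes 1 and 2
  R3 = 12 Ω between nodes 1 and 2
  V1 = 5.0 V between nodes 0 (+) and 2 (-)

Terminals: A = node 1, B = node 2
Step 1 — V_th is the open-circuit voltage V_A - V_B (nothing connected across the terminals).
Nodal analysis, taking node 2 as the 0 V reference.
Source V1 fixes V_0 = 5 V.
KCL at each unknown node (sum of currents leaving = 0; resistances in Ω):
  Node 1: (V_1 - 5)/2.4 + (V_1 - 0)/91000 + (V_1 - 0)/12 = 0
Collecting terms: 0.5 × V_1 = 2.083  =>  V_1 = 4.167 V
V_th = V_1 - V_2 = 4.167 - 0 = 4.167 V
Step 2 — R_th: zero the source — replace V1 by a short circuit (node 2 merges into node 0) — and find the resistance seen between A (node 1) and B (node 0).
Reduce the network between node 1 (A) and node 0 (B) by series/parallel combination:
  Rp1 = R1 ‖ R2 ‖ R3 (parallel, all between nodes 0 and 1) = 1/(1/2.4 + 1/91000 + 1/12) = 2 Ω
R_th = 2 Ω

Final answer: V_th = 4.167 V, R_th = 2 Ω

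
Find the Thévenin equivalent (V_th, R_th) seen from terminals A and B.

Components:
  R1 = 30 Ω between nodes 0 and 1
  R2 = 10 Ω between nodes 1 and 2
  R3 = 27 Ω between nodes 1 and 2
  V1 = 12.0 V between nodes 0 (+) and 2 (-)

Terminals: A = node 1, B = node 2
Step 1 — V_th is the open-circuit voltage V_A - V_B (nothing connected across the terminals).
Nodal analysis, taking node 2 as the 0 V reference.
Source V1 fixes V_0 = 12 V.
KCL at each unknown node (sum of currents leaving = 0; resistances in Ω):
  Node 1: (V_1 - 12)/30 + (V_1 - 0)/10 + (V_1 - 0)/27 = 0
Collecting terms: 0.1704 × V_1 = 0.4  =>  V_1 = 2.348 V
V_th = V_1 - V_2 = 2.348 - 0 = 2.348 V
Step 2 — R_th: zero the source — replace V1 by a short circuit (node 2 merges into node 0) — and find the resistance seen between A (node 1) and B (node 0).
Reduce the network between node 1 (A) and node 0 (B) by series/parallel combination:
  Rp1 = R1 ‖ R2 ‖ R3 (parallel, all between nodes 0 and 1) = 1/(1/30 + 1/10 + 1/27) = 5.87 Ω
R_th = 5.87 Ω

Final answer: V_th = 2.348 V, R_th = 5.87 Ω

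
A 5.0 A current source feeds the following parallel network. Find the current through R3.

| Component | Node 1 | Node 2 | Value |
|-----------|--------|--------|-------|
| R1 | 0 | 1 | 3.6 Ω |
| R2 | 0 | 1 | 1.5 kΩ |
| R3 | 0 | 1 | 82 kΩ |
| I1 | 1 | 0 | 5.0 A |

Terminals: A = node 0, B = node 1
All resistors sit directly between nodes 0 and 1, so they are in parallel and share one voltage V; the full source current 5 A splits among them.
1/R_par = 1/3.6 + 1/1500 + 1/82000 = 0.2785 S  =>  R_par = 3.591 Ω
V = I × R_par = 5 × 3.591 = 17.96 V
I_R3 = V/R3 = 17.96/82000 = 0.000219 A

Final answer: 0.000219 A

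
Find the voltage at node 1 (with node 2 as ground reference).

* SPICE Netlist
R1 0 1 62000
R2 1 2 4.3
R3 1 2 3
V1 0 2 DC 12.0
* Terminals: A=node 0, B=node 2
Nodal analysis, taking node 2 as the 0 V reference.
Source V1 fixes V_0 = 12 V.
KCL at each unknown node (sum of currents leaving = 0; resistances in Ω):
  Node 1: (V_1 - 12)/62000 + (V_1 - 0)/4.3 + (V_1 - 0)/3 = 0
Collecting terms: 0.5659 × V_1 = 0.0001935  =>  V_1 = 0.000342 V
The requested potential is V_1 = 0.000342 V.

Final answer: V_1 = 0.000342 V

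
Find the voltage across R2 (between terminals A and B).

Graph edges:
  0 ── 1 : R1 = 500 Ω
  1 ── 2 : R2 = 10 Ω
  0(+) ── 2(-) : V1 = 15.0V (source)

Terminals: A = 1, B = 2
R1 and R2 are in series across V1 (node 0 → node 1 → node 2), and the output A–B is taken across R2, so this is a voltage divider.
Series current: I = V1/(R1 + R2) = 15/(500 + 10) = 15/510 = 0.02941 A
V_R2 = I × R2 = V1 × R2/(R1 + R2) = 15 × 10/510 = 0.2941 V

Final answer: 0.2941 V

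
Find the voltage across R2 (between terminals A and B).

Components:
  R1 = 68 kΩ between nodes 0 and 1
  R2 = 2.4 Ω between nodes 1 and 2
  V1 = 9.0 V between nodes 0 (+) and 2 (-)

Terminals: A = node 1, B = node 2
R1 and R2 are in series across V1 (node 0 → node 1 → node 2), and the output A–B is taken across R2, so this is a voltage divider.
Series current: I = V1/(R1 + R2) = 9/(68000 + 2.4) = 9/68000 = 0.0001323 A
V_R2 = I × R2 = V1 × R2/(R1 + R2) = 9 × 2.4/68000 = 0.0003176 V

Final answer: 0.0003176 V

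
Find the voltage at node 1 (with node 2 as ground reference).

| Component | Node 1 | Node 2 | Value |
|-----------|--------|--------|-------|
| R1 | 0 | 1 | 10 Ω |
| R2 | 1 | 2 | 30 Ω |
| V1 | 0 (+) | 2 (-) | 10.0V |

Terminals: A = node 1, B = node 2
Nodal analysis, taking node 2 as the 0 V reference.
Source V1 fixes V_0 = 10 V.
KCL at each unknown node (sum of currents leaving = 0; resistances in Ω):
  Node 1: (V_1 - 10)/10 + (V_1 - 0)/30 = 0
Collecting terms: 0.1333 × V_1 = 1  =>  V_1 = 7.5 V
The requested potential is V_1 = 7.5 V.

Final answer: V_1 = 7.5 V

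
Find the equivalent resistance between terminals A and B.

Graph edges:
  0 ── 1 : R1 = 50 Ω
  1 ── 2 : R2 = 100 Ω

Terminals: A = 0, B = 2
Reduce the network between node 0 (A) and node 2 (B) by series/parallel combination:
  Rs1 = R1 + R2 (series, joined only at node 1) = 50 + 100 = 150 Ω
R_eq = 150 Ω

Final answer: 150 Ω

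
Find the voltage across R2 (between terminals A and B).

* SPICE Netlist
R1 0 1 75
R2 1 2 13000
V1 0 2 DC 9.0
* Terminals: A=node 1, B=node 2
R1 and R2 are in series across V1 (node 0 → node 1 → node 2), and the output A–B is taken across R2, so this is a voltage divider.
Series current: I = V1/(R1 + R2) = 9/(75 + 13000) = 9/13080 = 0.0006883 A
V_R2 = I × R2 = V1 × R2/(R1 + R2) = 9 × 13000/13080 = 8.948 V

Final answer: 8.948 V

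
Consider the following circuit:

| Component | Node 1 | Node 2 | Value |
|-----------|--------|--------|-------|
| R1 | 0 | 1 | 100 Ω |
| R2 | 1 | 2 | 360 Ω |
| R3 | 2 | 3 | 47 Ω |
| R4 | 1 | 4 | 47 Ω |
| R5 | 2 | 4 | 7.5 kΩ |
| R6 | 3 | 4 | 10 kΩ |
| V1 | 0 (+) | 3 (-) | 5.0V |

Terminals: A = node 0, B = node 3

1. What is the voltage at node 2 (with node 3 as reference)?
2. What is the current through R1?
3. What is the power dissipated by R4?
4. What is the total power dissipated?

Nodal analysis, taking node 3 as the 0 V reference.
Source V1 fixes V_0 = 5 V.
KCL at each unknown node (sum of currents leaving = 0; resistances in Ω):
  Node 1: (V_1 - 5)/100 + (V_1 - V_2)/360 + (V_1 - V_4)/47 = 0
  Node 2: (V_2 - V_1)/360 + (V_2 - 0)/47 + (V_2 - V_4)/7500 = 0
  Node 4: (V_4 - V_1)/47 + (V_4 - V_2)/7500 + (V_4 - 0)/10000 = 0
Collecting terms (coefficients in siemens):
  0.03405·V_1 - 0.002778·V_2 - 0.02128·V_4 = 0.05
  0.02419·V_2 - 0.002778·V_1 - 0.0001333·V_4 = 0
  0.02151·V_4 - 0.02128·V_1 - 0.0001333·V_2 = 0
Solving these 3 simultaneous equations (Gaussian elimination) gives:
  V_1 = 3.95 V, V_2 = 0.4752 V, V_4 = 3.91 V
Part 1:
  Read off the nodal solution: V_2 = 0.4752 V
Part 2:
  I_R1 = (V_0 - V_1)/R1 = (5 - 3.95)/100 = 0.0105 A
  Magnitude: I_R1 = 0.0105 A
Part 3:
  I_R4 = (V_1 - V_4)/R4 = (3.95 - 3.91)/47 = 0.000849 A
  P_R4 = I_R4² × R4 = (0.000849)² × 47 = 0.00003388 W
Part 4:
  Power in each resistor, P = (ΔV)²/R:
    P_R1 = (5 - 3.95)²/100 = 0.01103 W
    P_R2 = (3.95 - 0.4752)²/360 = 0.03354 W
    P_R3 = (0.4752 - 0)²/47 = 0.004804 W
    P_R4 = (3.95 - 3.91)²/47 = 0.00003388 W
    P_R5 = (0.4752 - 3.91)²/7500 = 0.001573 W
    P_R6 = (0 - 3.91)²/10000 = 0.001529 W
  P_total = P_R1 + P_R2 + P_R3 + P_R4 + P_R5 + P_R6 = 0.05251 W

Final answers:
1. V_2 = 0.4752 V
2. I_R1 = 0.0105 A
3. P_R4 = 3.388e-05 W
4. P_total = 0.05251 W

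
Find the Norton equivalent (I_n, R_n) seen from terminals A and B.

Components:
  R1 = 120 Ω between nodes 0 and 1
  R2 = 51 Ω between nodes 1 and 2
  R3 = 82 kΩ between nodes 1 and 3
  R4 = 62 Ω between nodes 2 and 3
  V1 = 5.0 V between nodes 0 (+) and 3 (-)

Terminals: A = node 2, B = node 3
Find the Thévenin equivalent first; then I_n = V_th/R_th and R_n = R_th.
Step 1 — V_th is the open-circuit voltage V_A - V_B (nothing connected across the terminals).
Nodal analysis, taking node 3 as the 0 V reference.
Source V1 fixes V_0 = 5 V.
KCL at each unknown node (sum of currents leaving = 0; resistances in Ω):
  Node 1: (V_1 - 5)/120 + (V_1 - V_2)/51 + (V_1 - 0)/82000 = 0
  Node 2: (V_2 - V_1)/51 + (V_2 - 0)/62 = 0
Collecting terms (coefficients in siemens):
  0.02795·V_1 - 0.01961·V_2 = 0.04167
  0.03574·V_2 - 0.01961·V_1 = 0
Determinant D = (0.02795)(0.03574) - (-0.01961)(-0.01961) = 0.0006145
V_1 = [(0.04167)(0.03574) - (-0.01961)(0)]/D = 2.423 V
V_2 = [(0.02795)(0) - (0.04167)(-0.01961)]/D = 1.33 V
V_th = V_2 - V_3 = 1.33 - 0 = 1.33 V
Step 2 — R_th: zero the source — replace V1 by a short circuit (node 3 merges into node 0) — and find the resistance seen between A (node 2) and B (node 0).
Reduce the network between node 2 (A) and node 0 (B) by series/parallel combination:
  Rp1 = R1 ‖ R3 (parallel, both between nodes 0 and 1) = 1/(1/120 + 1/82000) = 119.8 Ω
  Rs1 = R2 + Rp1 (series, joined only at node 1) = 51 + 119.8 = 170.8 Ω
  Rp2 = R4 ‖ Rs1 (parallel, both between nodes 0 and 2) = 1/(1/62 + 1/170.8) = 45.49 Ω
R_th = 45.49 Ω
I_n = V_th/R_th = 1.33/45.49 = 0.02923 A, and R_n = R_th = 45.49 Ω

Final answer: I_n = 0.02923 A, R_n = 45.49 Ω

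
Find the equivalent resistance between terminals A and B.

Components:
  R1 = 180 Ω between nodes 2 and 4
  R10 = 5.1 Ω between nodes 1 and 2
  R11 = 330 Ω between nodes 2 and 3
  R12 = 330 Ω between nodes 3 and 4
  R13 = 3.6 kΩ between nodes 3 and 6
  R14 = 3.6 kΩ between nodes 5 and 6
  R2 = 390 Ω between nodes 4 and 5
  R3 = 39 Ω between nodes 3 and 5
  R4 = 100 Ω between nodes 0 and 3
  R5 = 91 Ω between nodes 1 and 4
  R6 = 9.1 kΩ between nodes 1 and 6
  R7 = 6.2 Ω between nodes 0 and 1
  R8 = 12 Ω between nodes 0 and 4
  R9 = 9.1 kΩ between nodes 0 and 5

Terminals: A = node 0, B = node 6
The network is not a plain series/parallel combination. Inject a 1 A test current into terminal A (node 0) and return it from terminal B (node 6); then R_eq = V_A / (1 A).
Nodal analysis, taking node 6 as the 0 V reference.
Current source I_test pushes 1 A into node 0 and draws it out of node 6.
KCL at each unknown node (sum of currents leaving = 0; resistances in Ω):
  Node 0: (V_0 - V_3)/100 + (V_0 - V_1)/6.2 + (V_0 - V_4)/12 + (V_0 - V_5)/9100 - 1 = 0
  Node 1: (V_1 - V_0)/6.2 + (V_1 - V_4)/91 + (V_1 - 0)/9100 + (V_1 - V_2)/5.1 = 0
  Node 2: (V_2 - V_1)/5.1 + (V_2 - V_4)/180 + (V_2 - V_3)/330 = 0
  Node 3: (V_3 - V_0)/100 + (V_3 - V_2)/330 + (V_3 - V_5)/39 + (V_3 - V_4)/330 + (V_3 - 0)/3600 = 0
  Node 4: (V_4 - V_0)/12 + (V_4 - V_1)/91 + (V_4 - V_2)/180 + (V_4 - V_3)/330 + (V_4 - V_5)/390 = 0
  Node 5: (V_5 - V_0)/9100 + (V_5 - V_3)/39 + (V_5 - V_4)/390 + (V_5 - 0)/3600 = 0
Collecting terms (coefficients in siemens):
  0.2547·V_0 - 0.1613·V_1 - 0.01·V_3 - 0.08333·V_4 - 0.0001099·V_5 = 1
  0.3685·V_1 - 0.1613·V_0 - 0.1961·V_2 - 0.01099·V_4 = 0
  0.2047·V_2 - 0.1961·V_1 - 0.00303·V_3 - 0.005556·V_4 = 0
  0.04198·V_3 - 0.01·V_0 - 0.00303·V_2 - 0.00303·V_4 - 0.02564·V_5 = 0
  0.1055·V_4 - 0.08333·V_0 - 0.01099·V_1 - 0.005556·V_2 - 0.00303·V_3 - 0.002564·V_5 = 0
  0.02859·V_5 - 0.0001099·V_0 - 0.02564·V_3 - 0.002564·V_4 = 0
Solving these 6 simultaneous equations (Gaussian elimination) gives:
  V_0 = 1544 V, V_1 = 1542 V, V_2 = 1542 V, V_3 = 1500 V
  V_4 = 1541 V, V_5 = 1490 V
R_eq = V_0 / 1 A = 1544 Ω = 1.544 kΩ

Final answer: 1.544 kΩ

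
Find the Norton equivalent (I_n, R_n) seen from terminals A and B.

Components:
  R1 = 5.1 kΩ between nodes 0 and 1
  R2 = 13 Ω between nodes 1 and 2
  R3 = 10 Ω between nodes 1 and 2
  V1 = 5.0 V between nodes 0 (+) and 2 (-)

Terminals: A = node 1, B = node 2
Find the Thévenin equivalent first; then I_n = V_th/R_th and R_n = R_th.
Step 1 — V_th is the open-circuit voltage V_A - V_B (nothing connected across the terminals).
Nodal analysis, taking node 2 as the 0 V reference.
Source V1 fixes V_0 = 5 V.
KCL at each unknown node (sum of currents leaving = 0; resistances in Ω):
  Node 1: (V_1 - 5)/5100 + (V_1 - 0)/13 + (V_1 - 0)/10 = 0
Collecting terms: 0.1771 × V_1 = 0.0009804  =>  V_1 = 0.005535 V
V_th = V_1 - V_2 = 0.005535 - 0 = 0.005535 V
Step 2 — R_th: zero the source — replace V1 by a short circuit (node 2 merges into node 0) — and find the resistance seen between A (node 1) and B (node 0).
Reduce the network between node 1 (A) and node 0 (B) by series/parallel combination:
  Rp1 = R1 ‖ R2 ‖ R3 (parallel, all between nodes 0 and 1) = 1/(1/5100 + 1/13 + 1/10) = 5.646 Ω
R_th = 5.646 Ω
I_n = V_th/R_th = 0.005535/5.646 = 0.0009804 A, and R_n = R_th = 5.646 Ω

Final answer: I_n = 0.0009804 A, R_n = 5.646 Ω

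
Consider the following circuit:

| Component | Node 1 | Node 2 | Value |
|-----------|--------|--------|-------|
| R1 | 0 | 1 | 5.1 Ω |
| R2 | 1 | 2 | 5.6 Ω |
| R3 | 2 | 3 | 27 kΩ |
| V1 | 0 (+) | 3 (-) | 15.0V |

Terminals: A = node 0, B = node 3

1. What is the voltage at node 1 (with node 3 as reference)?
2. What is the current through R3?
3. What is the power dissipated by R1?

Nodal analysis, taking node 3 as the 0 V reference.
Source V1 fixes V_0 = 15 V.
KCL at each unknown node (sum of currents leaving = 0; resistances in Ω):
  Node 1: (V_1 - 15)/5.1 + (V_1 - V_2)/5.6 = 0
  Node 2: (V_2 - V_1)/5.6 + (V_2 - 0)/27000 = 0
Collecting terms (coefficients in siemens):
  0.3746·V_1 - 0.1786·V_2 = 2.941
  0.1786·V_2 - 0.1786·V_1 = 0
Determinant D = (0.3746)(0.1786) - (-0.1786)(-0.1786) = 0.03503
V_1 = [(2.941)(0.1786) - (-0.1786)(0)]/D = 15 V
V_2 = [(0.3746)(0) - (2.941)(-0.1786)]/D = 14.99 V
Part 1:
  Read off the nodal solution: V_1 = 15 V
Part 2:
  I_R3 = (V_2 - V_3)/R3 = (14.99 - 0)/27000 = 0.0005553 A
  Magnitude: I_R3 = 0.0005553 A
Part 3:
  I_R1 = (V_0 - V_1)/R1 = (15 - 15)/5.1 = 0.0005553 A
  P_R1 = I_R1² × R1 = (0.0005553)² × 5.1 = 0.000001573 W

Final answers:
1. V_1 = 15 V
2. I_R3 = 0.0005553 A
3. P_R1 = 1.573e-06 W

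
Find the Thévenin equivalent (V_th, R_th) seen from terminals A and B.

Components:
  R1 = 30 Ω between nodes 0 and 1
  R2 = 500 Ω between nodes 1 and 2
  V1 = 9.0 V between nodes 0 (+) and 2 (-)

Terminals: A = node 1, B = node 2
Step 1 — V_th is the open-circuit voltage V_A - V_B (nothing connected across the terminals).
Nodal analysis, taking node 2 as the 0 V reference.
Source V1 fixes V_0 = 9 V.
KCL at each unknown node (sum of currents leaving = 0; resistances in Ω):
  Node 1: (V_1 - 9)/30 + (V_1 - 0)/500 = 0
Collecting terms: 0.03533 × V_1 = 0.3  =>  V_1 = 8.491 V
V_th = V_1 - V_2 = 8.491 - 0 = 8.491 V
Step 2 — R_th: zero the source — replace V1 by a short circuit (node 2 merges into node 0) — and find the resistance seen between A (node 1) and B (node 0).
Reduce the network between node 1 (A) and node 0 (B) by series/parallel combination:
  Rp1 = R1 ‖ R2 (parallel, both between nodes 0 and 1) = 1/(1/30 + 1/500) = 28.3 Ω
R_th = 28.3 Ω

Final answer: V_th = 8.491 V, R_th = 28.3 Ω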